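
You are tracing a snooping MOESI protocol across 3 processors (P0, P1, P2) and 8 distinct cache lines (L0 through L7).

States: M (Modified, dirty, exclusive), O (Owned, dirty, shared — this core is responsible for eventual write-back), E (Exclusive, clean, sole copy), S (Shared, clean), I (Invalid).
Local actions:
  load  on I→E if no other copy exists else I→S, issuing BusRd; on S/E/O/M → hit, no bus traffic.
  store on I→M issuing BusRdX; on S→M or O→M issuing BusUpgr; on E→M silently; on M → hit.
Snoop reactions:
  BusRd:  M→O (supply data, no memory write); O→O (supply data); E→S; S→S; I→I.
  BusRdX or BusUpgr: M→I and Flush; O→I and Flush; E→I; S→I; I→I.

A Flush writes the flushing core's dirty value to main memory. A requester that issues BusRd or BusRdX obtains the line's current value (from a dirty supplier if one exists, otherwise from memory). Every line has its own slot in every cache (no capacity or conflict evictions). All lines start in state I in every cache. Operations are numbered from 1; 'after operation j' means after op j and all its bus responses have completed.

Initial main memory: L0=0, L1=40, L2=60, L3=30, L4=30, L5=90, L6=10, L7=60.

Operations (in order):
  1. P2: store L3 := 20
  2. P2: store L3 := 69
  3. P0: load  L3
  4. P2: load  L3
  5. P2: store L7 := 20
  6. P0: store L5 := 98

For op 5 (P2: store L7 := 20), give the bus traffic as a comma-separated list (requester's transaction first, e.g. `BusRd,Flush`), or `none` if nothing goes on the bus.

step 1: P2: store L3 := 20  ⟶  IIM  (L3)  txn=BusRdX  M[L3]=30
step 2: P2: store L3 := 69  ⟶  IIM  (L3)  txn=∅  M[L3]=30
step 3: P0: load  L3  ⟶  SIO  (L3)  txn=BusRd  M[L3]=30
step 4: P2: load  L3  ⟶  SIO  (L3)  txn=∅  M[L3]=30
step 5: P2: store L7 := 20  ⟶  IIM  (L7)  txn=BusRdX  M[L7]=60
step 6: P0: store L5 := 98  ⟶  MII  (L5)  txn=BusRdX  M[L5]=90

bus = BusRdX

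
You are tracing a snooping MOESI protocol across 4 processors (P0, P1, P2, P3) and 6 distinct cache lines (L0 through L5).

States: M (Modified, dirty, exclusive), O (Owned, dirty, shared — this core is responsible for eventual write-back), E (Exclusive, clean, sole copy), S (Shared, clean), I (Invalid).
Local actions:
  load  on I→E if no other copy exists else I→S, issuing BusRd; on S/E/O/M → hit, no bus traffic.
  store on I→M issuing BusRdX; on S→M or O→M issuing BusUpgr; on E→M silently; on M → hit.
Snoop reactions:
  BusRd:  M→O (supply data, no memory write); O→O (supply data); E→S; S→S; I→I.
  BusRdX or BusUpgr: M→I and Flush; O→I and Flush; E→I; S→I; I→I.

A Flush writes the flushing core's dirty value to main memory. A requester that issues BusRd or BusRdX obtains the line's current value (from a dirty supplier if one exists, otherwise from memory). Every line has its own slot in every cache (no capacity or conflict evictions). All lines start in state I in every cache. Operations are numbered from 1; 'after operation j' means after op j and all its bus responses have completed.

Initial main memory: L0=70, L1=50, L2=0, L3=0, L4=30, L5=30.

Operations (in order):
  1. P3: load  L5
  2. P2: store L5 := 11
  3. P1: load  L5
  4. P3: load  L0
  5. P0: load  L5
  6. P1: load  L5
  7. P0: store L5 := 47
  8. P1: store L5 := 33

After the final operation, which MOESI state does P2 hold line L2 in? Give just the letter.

[1] P3: load  L5 | P0:I, P1:I, P2:I, P3:E(30) | bus: BusRd
[2] P2: store L5 := 11 | P0:I, P1:I, P2:M(11), P3:I | bus: BusRdX
[3] P1: load  L5 | P0:I, P1:S(11), P2:O(11), P3:I | bus: BusRd
[4] P3: load  L0 | P0:I, P1:I, P2:I, P3:E(70) | bus: BusRd
[5] P0: load  L5 | P0:S(11), P1:S(11), P2:O(11), P3:I | bus: BusRd
[6] P1: load  L5 | P0:S(11), P1:S(11), P2:O(11), P3:I | bus: none
[7] P0: store L5 := 47 | P0:M(47), P1:I, P2:I, P3:I | bus: BusUpgr,Flush
[8] P1: store L5 := 33 | P0:I, P1:M(33), P2:I, P3:I | bus: BusRdX,Flush

state = I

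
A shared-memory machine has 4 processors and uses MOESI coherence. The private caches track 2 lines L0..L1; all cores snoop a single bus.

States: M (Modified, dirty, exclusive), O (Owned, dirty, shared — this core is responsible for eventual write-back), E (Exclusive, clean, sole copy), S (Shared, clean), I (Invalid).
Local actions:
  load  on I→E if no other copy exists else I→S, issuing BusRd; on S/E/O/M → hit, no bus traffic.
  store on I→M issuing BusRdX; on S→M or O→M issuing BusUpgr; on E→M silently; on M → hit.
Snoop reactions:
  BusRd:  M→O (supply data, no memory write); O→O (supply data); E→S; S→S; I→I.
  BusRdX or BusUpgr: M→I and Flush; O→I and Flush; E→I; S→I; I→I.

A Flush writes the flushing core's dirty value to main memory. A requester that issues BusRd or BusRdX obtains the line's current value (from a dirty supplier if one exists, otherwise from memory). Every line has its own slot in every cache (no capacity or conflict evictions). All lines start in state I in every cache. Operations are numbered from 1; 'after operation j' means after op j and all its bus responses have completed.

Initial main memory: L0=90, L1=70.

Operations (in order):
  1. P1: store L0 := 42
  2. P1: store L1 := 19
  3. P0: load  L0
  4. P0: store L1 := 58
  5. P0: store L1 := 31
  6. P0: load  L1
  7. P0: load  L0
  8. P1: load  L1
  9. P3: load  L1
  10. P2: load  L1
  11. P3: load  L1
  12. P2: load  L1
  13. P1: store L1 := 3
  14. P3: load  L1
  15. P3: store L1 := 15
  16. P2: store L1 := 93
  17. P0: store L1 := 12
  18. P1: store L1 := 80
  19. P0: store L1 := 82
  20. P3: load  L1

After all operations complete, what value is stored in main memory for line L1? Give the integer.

step 1: P1: store L0 := 42  ⟶  IMII  (L0)  txn=BusRdX  M[L0]=90
step 2: P1: store L1 := 19  ⟶  IMII  (L1)  txn=BusRdX  M[L1]=70
step 3: P0: load  L0  ⟶  SOII  (L0)  txn=BusRd  M[L0]=90
step 4: P0: store L1 := 58  ⟶  MIII  (L1)  txn=BusRdX+Flush  M[L1]=19
step 5: P0: store L1 := 31  ⟶  MIII  (L1)  txn=∅  M[L1]=19
step 6: P0: load  L1  ⟶  MIII  (L1)  txn=∅  M[L1]=19
step 7: P0: load  L0  ⟶  SOII  (L0)  txn=∅  M[L0]=90
step 8: P1: load  L1  ⟶  OSII  (L1)  txn=BusRd  M[L1]=19
step 9: P3: load  L1  ⟶  OSIS  (L1)  txn=BusRd  M[L1]=19
step 10: P2: load  L1  ⟶  OSSS  (L1)  txn=BusRd  M[L1]=19
step 11: P3: load  L1  ⟶  OSSS  (L1)  txn=∅  M[L1]=19
step 12: P2: load  L1  ⟶  OSSS  (L1)  txn=∅  M[L1]=19
step 13: P1: store L1 := 3  ⟶  IMII  (L1)  txn=BusUpgr+Flush  M[L1]=31
step 14: P3: load  L1  ⟶  IOIS  (L1)  txn=BusRd  M[L1]=31
step 15: P3: store L1 := 15  ⟶  IIIM  (L1)  txn=BusUpgr+Flush  M[L1]=3
step 16: P2: store L1 := 93  ⟶  IIMI  (L1)  txn=BusRdX+Flush  M[L1]=15
step 17: P0: store L1 := 12  ⟶  MIII  (L1)  txn=BusRdX+Flush  M[L1]=93
step 18: P1: store L1 := 80  ⟶  IMII  (L1)  txn=BusRdX+Flush  M[L1]=12
step 19: P0: store L1 := 82  ⟶  MIII  (L1)  txn=BusRdX+Flush  M[L1]=80
step 20: P3: load  L1  ⟶  OIIS  (L1)  txn=BusRd  M[L1]=80

memory[L1] = 80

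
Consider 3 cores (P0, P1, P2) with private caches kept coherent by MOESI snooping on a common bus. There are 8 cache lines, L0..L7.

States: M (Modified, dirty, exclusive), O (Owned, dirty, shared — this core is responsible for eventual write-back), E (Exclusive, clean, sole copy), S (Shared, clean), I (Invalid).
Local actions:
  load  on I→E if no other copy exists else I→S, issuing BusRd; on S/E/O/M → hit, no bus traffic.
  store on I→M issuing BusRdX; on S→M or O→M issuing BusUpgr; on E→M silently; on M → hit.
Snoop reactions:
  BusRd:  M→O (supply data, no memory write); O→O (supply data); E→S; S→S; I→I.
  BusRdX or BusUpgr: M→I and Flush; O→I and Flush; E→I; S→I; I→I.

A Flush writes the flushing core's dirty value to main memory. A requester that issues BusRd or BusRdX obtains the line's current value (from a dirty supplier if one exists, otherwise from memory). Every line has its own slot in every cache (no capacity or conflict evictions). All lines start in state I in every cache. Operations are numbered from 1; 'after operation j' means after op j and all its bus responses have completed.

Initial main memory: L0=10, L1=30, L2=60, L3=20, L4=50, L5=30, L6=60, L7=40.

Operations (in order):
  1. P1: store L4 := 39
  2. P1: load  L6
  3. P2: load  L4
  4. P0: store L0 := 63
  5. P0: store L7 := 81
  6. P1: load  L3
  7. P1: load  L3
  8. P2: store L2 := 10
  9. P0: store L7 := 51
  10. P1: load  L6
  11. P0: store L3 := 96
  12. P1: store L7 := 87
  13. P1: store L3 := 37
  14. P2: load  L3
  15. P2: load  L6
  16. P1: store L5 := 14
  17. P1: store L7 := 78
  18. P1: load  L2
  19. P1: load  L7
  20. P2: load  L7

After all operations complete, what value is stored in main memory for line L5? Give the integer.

1. P1: store L4 := 39  bus=[BusRdX]  L4: P0=I P1=M P2=I  mem[L4]=50
2. P1: load  L6  bus=[BusRd]  L6: P0=I P1=E P2=I  mem[L6]=60
3. P2: load  L4  bus=[BusRd]  L4: P0=I P1=O P2=S  mem[L4]=50
4. P0: store L0 := 63  bus=[BusRdX]  L0: P0=M P1=I P2=I  mem[L0]=10
5. P0: store L7 := 81  bus=[BusRdX]  L7: P0=M P1=I P2=I  mem[L7]=40
6. P1: load  L3  bus=[BusRd]  L3: P0=I P1=E P2=I  mem[L3]=20
7. P1: load  L3  bus=[-]  L3: P0=I P1=E P2=I  mem[L3]=20
8. P2: store L2 := 10  bus=[BusRdX]  L2: P0=I P1=I P2=M  mem[L2]=60
9. P0: store L7 := 51  bus=[-]  L7: P0=M P1=I P2=I  mem[L7]=40
10. P1: load  L6  bus=[-]  L6: P0=I P1=E P2=I  mem[L6]=60
11. P0: store L3 := 96  bus=[BusRdX]  L3: P0=M P1=I P2=I  mem[L3]=20
12. P1: store L7 := 87  bus=[BusRdX,Flush]  L7: P0=I P1=M P2=I  mem[L7]=51
13. P1: store L3 := 37  bus=[BusRdX,Flush]  L3: P0=I P1=M P2=I  mem[L3]=96
14. P2: load  L3  bus=[BusRd]  L3: P0=I P1=O P2=S  mem[L3]=96
15. P2: load  L6  bus=[BusRd]  L6: P0=I P1=S P2=S  mem[L6]=60
16. P1: store L5 := 14  bus=[BusRdX]  L5: P0=I P1=M P2=I  mem[L5]=30
17. P1: store L7 := 78  bus=[-]  L7: P0=I P1=M P2=I  mem[L7]=51
18. P1: load  L2  bus=[BusRd]  L2: P0=I P1=S P2=O  mem[L2]=60
19. P1: load  L7  bus=[-]  L7: P0=I P1=M P2=I  mem[L7]=51
20. P2: load  L7  bus=[BusRd]  L7: P0=I P1=O P2=S  mem[L7]=51

memory[L5] = 30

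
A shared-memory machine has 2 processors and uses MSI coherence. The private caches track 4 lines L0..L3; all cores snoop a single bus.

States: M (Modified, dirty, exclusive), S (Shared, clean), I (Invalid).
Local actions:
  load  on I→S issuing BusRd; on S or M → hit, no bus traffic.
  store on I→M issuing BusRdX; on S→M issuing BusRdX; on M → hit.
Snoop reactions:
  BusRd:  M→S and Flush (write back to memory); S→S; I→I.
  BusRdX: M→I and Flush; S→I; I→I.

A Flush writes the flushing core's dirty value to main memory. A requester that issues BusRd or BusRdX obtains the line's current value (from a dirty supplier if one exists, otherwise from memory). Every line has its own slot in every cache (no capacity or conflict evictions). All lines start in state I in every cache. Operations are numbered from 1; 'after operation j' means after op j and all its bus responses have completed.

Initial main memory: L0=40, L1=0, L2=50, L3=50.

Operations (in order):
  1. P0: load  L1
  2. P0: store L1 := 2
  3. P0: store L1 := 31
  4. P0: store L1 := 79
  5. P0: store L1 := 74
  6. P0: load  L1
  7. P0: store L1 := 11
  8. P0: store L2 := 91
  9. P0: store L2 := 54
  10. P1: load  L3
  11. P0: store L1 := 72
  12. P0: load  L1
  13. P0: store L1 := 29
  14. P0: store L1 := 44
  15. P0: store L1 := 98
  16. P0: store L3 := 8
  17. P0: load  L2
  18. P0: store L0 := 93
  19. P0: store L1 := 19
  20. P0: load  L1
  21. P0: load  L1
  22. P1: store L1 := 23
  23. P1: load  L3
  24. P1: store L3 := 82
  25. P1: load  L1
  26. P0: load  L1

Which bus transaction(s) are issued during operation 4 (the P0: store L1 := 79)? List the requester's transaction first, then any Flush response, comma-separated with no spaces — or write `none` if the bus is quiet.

[1] P0: load  L1 | P0:S(0), P1:I | bus: BusRd
[2] P0: store L1 := 2 | P0:M(2), P1:I | bus: BusRdX
[3] P0: store L1 := 31 | P0:M(31), P1:I | bus: none
[4] P0: store L1 := 79 | P0:M(79), P1:I | bus: none
[5] P0: store L1 := 74 | P0:M(74), P1:I | bus: none
[6] P0: load  L1 | P0:M(74), P1:I | bus: none
[7] P0: store L1 := 11 | P0:M(11), P1:I | bus: none
[8] P0: store L2 := 91 | P0:M(91), P1:I | bus: BusRdX
[9] P0: store L2 := 54 | P0:M(54), P1:I | bus: none
[10] P1: load  L3 | P0:I, P1:S(50) | bus: BusRd
[11] P0: store L1 := 72 | P0:M(72), P1:I | bus: none
[12] P0: load  L1 | P0:M(72), P1:I | bus: none
[13] P0: store L1 := 29 | P0:M(29), P1:I | bus: none
[14] P0: store L1 := 44 | P0:M(44), P1:I | bus: none
[15] P0: store L1 := 98 | P0:M(98), P1:I | bus: none
[16] P0: store L3 := 8 | P0:M(8), P1:I | bus: BusRdX
[17] P0: load  L2 | P0:M(54), P1:I | bus: none
[18] P0: store L0 := 93 | P0:M(93), P1:I | bus: BusRdX
[19] P0: store L1 := 19 | P0:M(19), P1:I | bus: none
[20] P0: load  L1 | P0:M(19), P1:I | bus: none
[21] P0: load  L1 | P0:M(19), P1:I | bus: none
[22] P1: store L1 := 23 | P0:I, P1:M(23) | bus: BusRdX,Flush
[23] P1: load  L3 | P0:S(8), P1:S(8) | bus: BusRd,Flush
[24] P1: store L3 := 82 | P0:I, P1:M(82) | bus: BusRdX
[25] P1: load  L1 | P0:I, P1:M(23) | bus: none
[26] P0: load  L1 | P0:S(23), P1:S(23) | bus: BusRd,Flush

bus = none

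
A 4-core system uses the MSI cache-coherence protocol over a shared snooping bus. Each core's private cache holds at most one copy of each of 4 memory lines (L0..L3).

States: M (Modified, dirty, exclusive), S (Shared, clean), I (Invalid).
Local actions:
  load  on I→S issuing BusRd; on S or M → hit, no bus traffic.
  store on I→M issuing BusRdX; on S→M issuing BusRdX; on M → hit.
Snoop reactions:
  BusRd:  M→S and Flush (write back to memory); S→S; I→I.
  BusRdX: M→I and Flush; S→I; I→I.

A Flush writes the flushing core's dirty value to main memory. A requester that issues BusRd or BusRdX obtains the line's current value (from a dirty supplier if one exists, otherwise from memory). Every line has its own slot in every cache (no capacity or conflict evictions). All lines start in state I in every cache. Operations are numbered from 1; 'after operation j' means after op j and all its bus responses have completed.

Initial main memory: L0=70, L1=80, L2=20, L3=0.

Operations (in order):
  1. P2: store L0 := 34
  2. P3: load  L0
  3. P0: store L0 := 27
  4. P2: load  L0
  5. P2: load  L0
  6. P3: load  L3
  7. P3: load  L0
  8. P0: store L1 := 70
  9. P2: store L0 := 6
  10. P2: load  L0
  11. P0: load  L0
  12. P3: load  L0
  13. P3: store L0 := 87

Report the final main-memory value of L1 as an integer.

memory[L1] = 80

step 1: P2: store L0 := 34  ⟶  IIMI  (L0)  txn=BusRdX  M[L0]=70
step 2: P3: load  L0  ⟶  IISS  (L0)  txn=BusRd+Flush  M[L0]=34
step 3: P0: store L0 := 27  ⟶  MIII  (L0)  txn=BusRdX  M[L0]=34
step 4: P2: load  L0  ⟶  SISI  (L0)  txn=BusRd+Flush  M[L0]=27
step 5: P2: load  L0  ⟶  SISI  (L0)  txn=∅  M[L0]=27
step 6: P3: load  L3  ⟶  IIIS  (L3)  txn=BusRd  M[L3]=0
step 7: P3: load  L0  ⟶  SISS  (L0)  txn=BusRd  M[L0]=27
step 8: P0: store L1 := 70  ⟶  MIII  (L1)  txn=BusRdX  M[L1]=80
step 9: P2: store L0 := 6  ⟶  IIMI  (L0)  txn=BusRdX  M[L0]=27
step 10: P2: load  L0  ⟶  IIMI  (L0)  txn=∅  M[L0]=27
step 11: P0: load  L0  ⟶  SISI  (L0)  txn=BusRd+Flush  M[L0]=6
step 12: P3: load  L0  ⟶  SISS  (L0)  txn=BusRd  M[L0]=6
step 13: P3: store L0 := 87  ⟶  IIIM  (L0)  txn=BusRdX  M[L0]=6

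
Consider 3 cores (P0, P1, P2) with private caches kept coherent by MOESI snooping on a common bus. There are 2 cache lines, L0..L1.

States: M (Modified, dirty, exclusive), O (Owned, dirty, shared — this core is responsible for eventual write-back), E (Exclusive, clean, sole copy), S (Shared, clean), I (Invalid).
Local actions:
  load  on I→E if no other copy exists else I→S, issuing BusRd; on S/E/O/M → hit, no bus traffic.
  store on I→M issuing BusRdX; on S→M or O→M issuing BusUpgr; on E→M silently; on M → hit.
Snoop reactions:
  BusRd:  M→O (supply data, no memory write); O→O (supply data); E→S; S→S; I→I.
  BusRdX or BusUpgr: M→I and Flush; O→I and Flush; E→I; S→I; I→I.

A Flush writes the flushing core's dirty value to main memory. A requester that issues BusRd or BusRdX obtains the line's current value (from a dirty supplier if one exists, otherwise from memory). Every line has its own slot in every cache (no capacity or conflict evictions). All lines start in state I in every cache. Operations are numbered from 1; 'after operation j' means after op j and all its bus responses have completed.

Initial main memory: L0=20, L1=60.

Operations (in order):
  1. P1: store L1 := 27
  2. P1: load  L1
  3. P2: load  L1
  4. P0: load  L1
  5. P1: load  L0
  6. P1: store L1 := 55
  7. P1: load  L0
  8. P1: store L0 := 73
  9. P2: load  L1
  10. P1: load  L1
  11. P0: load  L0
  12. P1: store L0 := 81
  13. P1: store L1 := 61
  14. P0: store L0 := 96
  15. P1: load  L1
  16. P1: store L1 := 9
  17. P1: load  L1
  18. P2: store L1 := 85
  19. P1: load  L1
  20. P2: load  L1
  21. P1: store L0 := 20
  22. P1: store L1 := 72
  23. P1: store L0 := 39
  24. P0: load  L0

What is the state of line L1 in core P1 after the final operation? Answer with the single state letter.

state = M

1. P1: store L1 := 27  bus=[BusRdX]  L1: P0=I P1=M P2=I  mem[L1]=60
2. P1: load  L1  bus=[-]  L1: P0=I P1=M P2=I  mem[L1]=60
3. P2: load  L1  bus=[BusRd]  L1: P0=I P1=O P2=S  mem[L1]=60
4. P0: load  L1  bus=[BusRd]  L1: P0=S P1=O P2=S  mem[L1]=60
5. P1: load  L0  bus=[BusRd]  L0: P0=I P1=E P2=I  mem[L0]=20
6. P1: store L1 := 55  bus=[BusUpgr]  L1: P0=I P1=M P2=I  mem[L1]=60
7. P1: load  L0  bus=[-]  L0: P0=I P1=E P2=I  mem[L0]=20
8. P1: store L0 := 73  bus=[-]  L0: P0=I P1=M P2=I  mem[L0]=20
9. P2: load  L1  bus=[BusRd]  L1: P0=I P1=O P2=S  mem[L1]=60
10. P1: load  L1  bus=[-]  L1: P0=I P1=O P2=S  mem[L1]=60
11. P0: load  L0  bus=[BusRd]  L0: P0=S P1=O P2=I  mem[L0]=20
12. P1: store L0 := 81  bus=[BusUpgr]  L0: P0=I P1=M P2=I  mem[L0]=20
13. P1: store L1 := 61  bus=[BusUpgr]  L1: P0=I P1=M P2=I  mem[L1]=60
14. P0: store L0 := 96  bus=[BusRdX,Flush]  L0: P0=M P1=I P2=I  mem[L0]=81
15. P1: load  L1  bus=[-]  L1: P0=I P1=M P2=I  mem[L1]=60
16. P1: store L1 := 9  bus=[-]  L1: P0=I P1=M P2=I  mem[L1]=60
17. P1: load  L1  bus=[-]  L1: P0=I P1=M P2=I  mem[L1]=60
18. P2: store L1 := 85  bus=[BusRdX,Flush]  L1: P0=I P1=I P2=M  mem[L1]=9
19. P1: load  L1  bus=[BusRd]  L1: P0=I P1=S P2=O  mem[L1]=9
20. P2: load  L1  bus=[-]  L1: P0=I P1=S P2=O  mem[L1]=9
21. P1: store L0 := 20  bus=[BusRdX,Flush]  L0: P0=I P1=M P2=I  mem[L0]=96
22. P1: store L1 := 72  bus=[BusUpgr,Flush]  L1: P0=I P1=M P2=I  mem[L1]=85
23. P1: store L0 := 39  bus=[-]  L0: P0=I P1=M P2=I  mem[L0]=96
24. P0: load  L0  bus=[BusRd]  L0: P0=S P1=O P2=I  mem[L0]=96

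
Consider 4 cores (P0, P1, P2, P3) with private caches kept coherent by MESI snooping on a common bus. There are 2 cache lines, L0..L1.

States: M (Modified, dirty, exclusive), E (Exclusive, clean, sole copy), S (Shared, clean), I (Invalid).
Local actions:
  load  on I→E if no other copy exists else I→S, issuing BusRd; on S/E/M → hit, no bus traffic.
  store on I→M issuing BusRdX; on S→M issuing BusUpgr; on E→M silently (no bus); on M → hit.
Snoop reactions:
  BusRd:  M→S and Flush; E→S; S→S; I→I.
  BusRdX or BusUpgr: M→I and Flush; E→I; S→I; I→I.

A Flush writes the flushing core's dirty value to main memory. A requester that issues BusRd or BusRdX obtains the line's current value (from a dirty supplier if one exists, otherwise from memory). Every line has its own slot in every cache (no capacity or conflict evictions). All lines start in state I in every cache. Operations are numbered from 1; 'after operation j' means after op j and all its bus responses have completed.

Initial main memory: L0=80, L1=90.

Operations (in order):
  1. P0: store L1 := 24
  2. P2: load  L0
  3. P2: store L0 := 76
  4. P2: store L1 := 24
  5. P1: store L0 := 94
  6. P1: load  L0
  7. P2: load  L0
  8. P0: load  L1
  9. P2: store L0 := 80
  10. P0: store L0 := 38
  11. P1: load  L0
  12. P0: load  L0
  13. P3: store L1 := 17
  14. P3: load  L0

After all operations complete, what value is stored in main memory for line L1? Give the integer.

[1] P0: store L1 := 24 | P0:M(24), P1:I, P2:I, P3:I | bus: BusRdX
[2] P2: load  L0 | P0:I, P1:I, P2:E(80), P3:I | bus: BusRd
[3] P2: store L0 := 76 | P0:I, P1:I, P2:M(76), P3:I | bus: none
[4] P2: store L1 := 24 | P0:I, P1:I, P2:M(24), P3:I | bus: BusRdX,Flush
[5] P1: store L0 := 94 | P0:I, P1:M(94), P2:I, P3:I | bus: BusRdX,Flush
[6] P1: load  L0 | P0:I, P1:M(94), P2:I, P3:I | bus: none
[7] P2: load  L0 | P0:I, P1:S(94), P2:S(94), P3:I | bus: BusRd,Flush
[8] P0: load  L1 | P0:S(24), P1:I, P2:S(24), P3:I | bus: BusRd,Flush
[9] P2: store L0 := 80 | P0:I, P1:I, P2:M(80), P3:I | bus: BusUpgr
[10] P0: store L0 := 38 | P0:M(38), P1:I, P2:I, P3:I | bus: BusRdX,Flush
[11] P1: load  L0 | P0:S(38), P1:S(38), P2:I, P3:I | bus: BusRd,Flush
[12] P0: load  L0 | P0:S(38), P1:S(38), P2:I, P3:I | bus: none
[13] P3: store L1 := 17 | P0:I, P1:I, P2:I, P3:M(17) | bus: BusRdX
[14] P3: load  L0 | P0:S(38), P1:S(38), P2:I, P3:S(38) | bus: BusRd

memory[L1] = 24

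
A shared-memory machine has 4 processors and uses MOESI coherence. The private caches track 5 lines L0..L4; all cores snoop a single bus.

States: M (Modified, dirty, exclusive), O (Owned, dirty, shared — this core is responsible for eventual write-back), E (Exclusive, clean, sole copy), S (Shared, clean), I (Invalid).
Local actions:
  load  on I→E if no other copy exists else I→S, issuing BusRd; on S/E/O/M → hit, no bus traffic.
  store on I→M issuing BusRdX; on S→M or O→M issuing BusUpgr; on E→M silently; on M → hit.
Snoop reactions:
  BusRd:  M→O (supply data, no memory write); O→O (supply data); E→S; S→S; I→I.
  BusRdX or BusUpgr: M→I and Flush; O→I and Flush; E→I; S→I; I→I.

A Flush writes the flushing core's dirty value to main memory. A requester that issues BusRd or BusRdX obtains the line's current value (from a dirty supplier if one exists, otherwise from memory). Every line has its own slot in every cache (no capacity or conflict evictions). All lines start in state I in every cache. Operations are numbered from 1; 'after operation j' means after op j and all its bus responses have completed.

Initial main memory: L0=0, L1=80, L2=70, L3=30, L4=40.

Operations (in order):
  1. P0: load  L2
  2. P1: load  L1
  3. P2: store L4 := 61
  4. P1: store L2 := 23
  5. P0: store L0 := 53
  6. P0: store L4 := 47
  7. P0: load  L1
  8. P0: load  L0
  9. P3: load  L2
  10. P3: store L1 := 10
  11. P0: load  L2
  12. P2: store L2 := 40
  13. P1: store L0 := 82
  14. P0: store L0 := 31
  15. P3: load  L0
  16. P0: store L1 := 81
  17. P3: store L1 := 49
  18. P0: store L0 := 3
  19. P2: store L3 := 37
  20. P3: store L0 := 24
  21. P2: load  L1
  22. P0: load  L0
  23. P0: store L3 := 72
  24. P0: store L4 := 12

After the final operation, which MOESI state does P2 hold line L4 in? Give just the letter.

step 1: P0: load  L2  ⟶  EIII  (L2)  txn=BusRd  M[L2]=70
step 2: P1: load  L1  ⟶  IEII  (L1)  txn=BusRd  M[L1]=80
step 3: P2: store L4 := 61  ⟶  IIMI  (L4)  txn=BusRdX  M[L4]=40
step 4: P1: store L2 := 23  ⟶  IMII  (L2)  txn=BusRdX  M[L2]=70
step 5: P0: store L0 := 53  ⟶  MIII  (L0)  txn=BusRdX  M[L0]=0
step 6: P0: store L4 := 47  ⟶  MIII  (L4)  txn=BusRdX+Flush  M[L4]=61
step 7: P0: load  L1  ⟶  SSII  (L1)  txn=BusRd  M[L1]=80
step 8: P0: load  L0  ⟶  MIII  (L0)  txn=∅  M[L0]=0
step 9: P3: load  L2  ⟶  IOIS  (L2)  txn=BusRd  M[L2]=70
step 10: P3: store L1 := 10  ⟶  IIIM  (L1)  txn=BusRdX  M[L1]=80
step 11: P0: load  L2  ⟶  SOIS  (L2)  txn=BusRd  M[L2]=70
step 12: P2: store L2 := 40  ⟶  IIMI  (L2)  txn=BusRdX+Flush  M[L2]=23
step 13: P1: store L0 := 82  ⟶  IMII  (L0)  txn=BusRdX+Flush  M[L0]=53
step 14: P0: store L0 := 31  ⟶  MIII  (L0)  txn=BusRdX+Flush  M[L0]=82
step 15: P3: load  L0  ⟶  OIIS  (L0)  txn=BusRd  M[L0]=82
step 16: P0: store L1 := 81  ⟶  MIII  (L1)  txn=BusRdX+Flush  M[L1]=10
step 17: P3: store L1 := 49  ⟶  IIIM  (L1)  txn=BusRdX+Flush  M[L1]=81
step 18: P0: store L0 := 3  ⟶  MIII  (L0)  txn=BusUpgr  M[L0]=82
step 19: P2: store L3 := 37  ⟶  IIMI  (L3)  txn=BusRdX  M[L3]=30
step 20: P3: store L0 := 24  ⟶  IIIM  (L0)  txn=BusRdX+Flush  M[L0]=3
step 21: P2: load  L1  ⟶  IISO  (L1)  txn=BusRd  M[L1]=81
step 22: P0: load  L0  ⟶  SIIO  (L0)  txn=BusRd  M[L0]=3
step 23: P0: store L3 := 72  ⟶  MIII  (L3)  txn=BusRdX+Flush  M[L3]=37
step 24: P0: store L4 := 12  ⟶  MIII  (L4)  txn=∅  M[L4]=61

state = I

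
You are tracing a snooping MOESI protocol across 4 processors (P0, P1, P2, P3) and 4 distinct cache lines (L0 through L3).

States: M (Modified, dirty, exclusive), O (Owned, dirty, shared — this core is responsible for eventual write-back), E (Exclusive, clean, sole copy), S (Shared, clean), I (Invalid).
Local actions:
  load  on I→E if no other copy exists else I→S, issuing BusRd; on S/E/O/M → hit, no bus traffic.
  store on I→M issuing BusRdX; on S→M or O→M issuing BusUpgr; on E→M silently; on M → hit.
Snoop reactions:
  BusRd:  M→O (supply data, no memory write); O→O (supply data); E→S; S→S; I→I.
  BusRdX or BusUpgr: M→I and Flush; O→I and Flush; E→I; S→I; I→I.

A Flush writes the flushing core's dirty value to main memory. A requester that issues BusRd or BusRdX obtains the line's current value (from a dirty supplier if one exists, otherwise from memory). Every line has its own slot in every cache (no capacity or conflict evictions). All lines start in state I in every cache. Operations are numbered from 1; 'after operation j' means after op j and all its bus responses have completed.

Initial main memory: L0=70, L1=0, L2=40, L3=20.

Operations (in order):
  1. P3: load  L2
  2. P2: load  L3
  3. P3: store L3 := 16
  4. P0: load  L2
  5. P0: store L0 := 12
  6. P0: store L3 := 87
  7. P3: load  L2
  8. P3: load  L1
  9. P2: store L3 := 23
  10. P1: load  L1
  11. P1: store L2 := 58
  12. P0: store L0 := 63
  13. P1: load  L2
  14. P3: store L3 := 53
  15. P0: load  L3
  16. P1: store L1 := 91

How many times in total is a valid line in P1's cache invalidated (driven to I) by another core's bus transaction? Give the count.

step 1: P3: load  L2  ⟶  IIIE  (L2)  txn=BusRd  M[L2]=40
step 2: P2: load  L3  ⟶  IIEI  (L3)  txn=BusRd  M[L3]=20
step 3: P3: store L3 := 16  ⟶  IIIM  (L3)  txn=BusRdX  M[L3]=20
step 4: P0: load  L2  ⟶  SIIS  (L2)  txn=BusRd  M[L2]=40
step 5: P0: store L0 := 12  ⟶  MIII  (L0)  txn=BusRdX  M[L0]=70
step 6: P0: store L3 := 87  ⟶  MIII  (L3)  txn=BusRdX+Flush  M[L3]=16
step 7: P3: load  L2  ⟶  SIIS  (L2)  txn=∅  M[L2]=40
step 8: P3: load  L1  ⟶  IIIE  (L1)  txn=BusRd  M[L1]=0
step 9: P2: store L3 := 23  ⟶  IIMI  (L3)  txn=BusRdX+Flush  M[L3]=87
step 10: P1: load  L1  ⟶  ISIS  (L1)  txn=BusRd  M[L1]=0
step 11: P1: store L2 := 58  ⟶  IMII  (L2)  txn=BusRdX  M[L2]=40
step 12: P0: store L0 := 63  ⟶  MIII  (L0)  txn=∅  M[L0]=70
step 13: P1: load  L2  ⟶  IMII  (L2)  txn=∅  M[L2]=40
step 14: P3: store L3 := 53  ⟶  IIIM  (L3)  txn=BusRdX+Flush  M[L3]=23
step 15: P0: load  L3  ⟶  SIIO  (L3)  txn=BusRd  M[L3]=23
step 16: P1: store L1 := 91  ⟶  IMII  (L1)  txn=BusUpgr  M[L1]=0

invalidations = 0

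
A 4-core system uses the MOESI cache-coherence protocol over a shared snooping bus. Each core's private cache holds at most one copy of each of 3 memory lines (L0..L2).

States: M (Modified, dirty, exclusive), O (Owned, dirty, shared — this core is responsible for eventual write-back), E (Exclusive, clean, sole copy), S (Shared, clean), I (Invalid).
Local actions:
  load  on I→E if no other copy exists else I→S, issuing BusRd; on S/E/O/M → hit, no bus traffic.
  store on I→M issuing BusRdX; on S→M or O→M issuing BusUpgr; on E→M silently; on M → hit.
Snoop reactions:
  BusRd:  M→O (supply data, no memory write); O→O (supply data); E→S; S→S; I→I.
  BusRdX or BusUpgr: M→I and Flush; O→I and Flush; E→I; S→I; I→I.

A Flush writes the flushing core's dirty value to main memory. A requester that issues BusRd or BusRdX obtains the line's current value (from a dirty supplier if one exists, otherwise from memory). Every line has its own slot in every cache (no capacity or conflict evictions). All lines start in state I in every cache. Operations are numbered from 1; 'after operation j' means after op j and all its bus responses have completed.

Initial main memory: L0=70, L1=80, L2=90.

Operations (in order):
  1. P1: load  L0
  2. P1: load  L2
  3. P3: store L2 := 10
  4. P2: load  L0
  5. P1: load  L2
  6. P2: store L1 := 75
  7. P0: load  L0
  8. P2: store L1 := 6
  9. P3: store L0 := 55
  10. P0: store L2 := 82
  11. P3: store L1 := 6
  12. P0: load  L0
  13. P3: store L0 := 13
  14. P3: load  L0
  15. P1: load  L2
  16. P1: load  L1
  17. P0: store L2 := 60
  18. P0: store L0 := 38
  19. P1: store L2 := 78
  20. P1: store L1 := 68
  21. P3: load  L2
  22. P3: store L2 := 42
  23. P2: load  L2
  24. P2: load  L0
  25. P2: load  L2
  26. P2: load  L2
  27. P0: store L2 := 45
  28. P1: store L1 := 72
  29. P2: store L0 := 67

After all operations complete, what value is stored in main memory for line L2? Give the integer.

1. P1: load  L0  bus=[BusRd]  L0: P0=I P1=E P2=I P3=I  mem[L0]=70
2. P1: load  L2  bus=[BusRd]  L2: P0=I P1=E P2=I P3=I  mem[L2]=90
3. P3: store L2 := 10  bus=[BusRdX]  L2: P0=I P1=I P2=I P3=M  mem[L2]=90
4. P2: load  L0  bus=[BusRd]  L0: P0=I P1=S P2=S P3=I  mem[L0]=70
5. P1: load  L2  bus=[BusRd]  L2: P0=I P1=S P2=I P3=O  mem[L2]=90
6. P2: store L1 := 75  bus=[BusRdX]  L1: P0=I P1=I P2=M P3=I  mem[L1]=80
7. P0: load  L0  bus=[BusRd]  L0: P0=S P1=S P2=S P3=I  mem[L0]=70
8. P2: store L1 := 6  bus=[-]  L1: P0=I P1=I P2=M P3=I  mem[L1]=80
9. P3: store L0 := 55  bus=[BusRdX]  L0: P0=I P1=I P2=I P3=M  mem[L0]=70
10. P0: store L2 := 82  bus=[BusRdX,Flush]  L2: P0=M P1=I P2=I P3=I  mem[L2]=10
11. P3: store L1 := 6  bus=[BusRdX,Flush]  L1: P0=I P1=I P2=I P3=M  mem[L1]=6
12. P0: load  L0  bus=[BusRd]  L0: P0=S P1=I P2=I P3=O  mem[L0]=70
13. P3: store L0 := 13  bus=[BusUpgr]  L0: P0=I P1=I P2=I P3=M  mem[L0]=70
14. P3: load  L0  bus=[-]  L0: P0=I P1=I P2=I P3=M  mem[L0]=70
15. P1: load  L2  bus=[BusRd]  L2: P0=O P1=S P2=I P3=I  mem[L2]=10
16. P1: load  L1  bus=[BusRd]  L1: P0=I P1=S P2=I P3=O  mem[L1]=6
17. P0: store L2 := 60  bus=[BusUpgr]  L2: P0=M P1=I P2=I P3=I  mem[L2]=10
18. P0: store L0 := 38  bus=[BusRdX,Flush]  L0: P0=M P1=I P2=I P3=I  mem[L0]=13
19. P1: store L2 := 78  bus=[BusRdX,Flush]  L2: P0=I P1=M P2=I P3=I  mem[L2]=60
20. P1: store L1 := 68  bus=[BusUpgr,Flush]  L1: P0=I P1=M P2=I P3=I  mem[L1]=6
21. P3: load  L2  bus=[BusRd]  L2: P0=I P1=O P2=I P3=S  mem[L2]=60
22. P3: store L2 := 42  bus=[BusUpgr,Flush]  L2: P0=I P1=I P2=I P3=M  mem[L2]=78
23. P2: load  L2  bus=[BusRd]  L2: P0=I P1=I P2=S P3=O  mem[L2]=78
24. P2: load  L0  bus=[BusRd]  L0: P0=O P1=I P2=S P3=I  mem[L0]=13
25. P2: load  L2  bus=[-]  L2: P0=I P1=I P2=S P3=O  mem[L2]=78
26. P2: load  L2  bus=[-]  L2: P0=I P1=I P2=S P3=O  mem[L2]=78
27. P0: store L2 := 45  bus=[BusRdX,Flush]  L2: P0=M P1=I P2=I P3=I  mem[L2]=42
28. P1: store L1 := 72  bus=[-]  L1: P0=I P1=M P2=I P3=I  mem[L1]=6
29. P2: store L0 := 67  bus=[BusUpgr,Flush]  L0: P0=I P1=I P2=M P3=I  mem[L0]=38

memory[L2] = 42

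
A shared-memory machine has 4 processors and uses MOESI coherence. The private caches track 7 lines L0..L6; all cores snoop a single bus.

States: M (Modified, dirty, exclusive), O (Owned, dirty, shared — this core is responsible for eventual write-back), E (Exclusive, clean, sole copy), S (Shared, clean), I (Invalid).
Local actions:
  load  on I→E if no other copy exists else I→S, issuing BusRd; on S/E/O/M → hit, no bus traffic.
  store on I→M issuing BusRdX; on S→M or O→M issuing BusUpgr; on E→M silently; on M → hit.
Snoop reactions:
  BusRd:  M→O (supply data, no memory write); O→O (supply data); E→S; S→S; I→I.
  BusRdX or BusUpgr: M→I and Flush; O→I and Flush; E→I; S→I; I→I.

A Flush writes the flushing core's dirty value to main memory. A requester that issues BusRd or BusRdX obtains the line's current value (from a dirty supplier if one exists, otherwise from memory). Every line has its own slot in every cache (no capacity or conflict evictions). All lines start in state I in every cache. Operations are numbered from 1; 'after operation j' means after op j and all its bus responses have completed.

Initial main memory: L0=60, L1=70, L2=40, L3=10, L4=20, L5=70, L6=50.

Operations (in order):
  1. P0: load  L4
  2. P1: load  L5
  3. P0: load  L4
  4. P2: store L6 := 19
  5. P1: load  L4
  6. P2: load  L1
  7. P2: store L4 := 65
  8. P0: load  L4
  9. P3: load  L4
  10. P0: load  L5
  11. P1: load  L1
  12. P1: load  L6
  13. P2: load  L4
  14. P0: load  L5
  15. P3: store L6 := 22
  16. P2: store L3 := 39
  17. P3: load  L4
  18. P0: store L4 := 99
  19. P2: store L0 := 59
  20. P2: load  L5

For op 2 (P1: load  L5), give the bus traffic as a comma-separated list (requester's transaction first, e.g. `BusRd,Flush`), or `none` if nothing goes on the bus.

bus = BusRd

step 1: P0: load  L4  ⟶  EIII  (L4)  txn=BusRd  M[L4]=20
step 2: P1: load  L5  ⟶  IEII  (L5)  txn=BusRd  M[L5]=70
step 3: P0: load  L4  ⟶  EIII  (L4)  txn=∅  M[L4]=20
step 4: P2: store L6 := 19  ⟶  IIMI  (L6)  txn=BusRdX  M[L6]=50
step 5: P1: load  L4  ⟶  SSII  (L4)  txn=BusRd  M[L4]=20
step 6: P2: load  L1  ⟶  IIEI  (L1)  txn=BusRd  M[L1]=70
step 7: P2: store L4 := 65  ⟶  IIMI  (L4)  txn=BusRdX  M[L4]=20
step 8: P0: load  L4  ⟶  SIOI  (L4)  txn=BusRd  M[L4]=20
step 9: P3: load  L4  ⟶  SIOS  (L4)  txn=BusRd  M[L4]=20
step 10: P0: load  L5  ⟶  SSII  (L5)  txn=BusRd  M[L5]=70
step 11: P1: load  L1  ⟶  ISSI  (L1)  txn=BusRd  M[L1]=70
step 12: P1: load  L6  ⟶  ISOI  (L6)  txn=BusRd  M[L6]=50
step 13: P2: load  L4  ⟶  SIOS  (L4)  txn=∅  M[L4]=20
step 14: P0: load  L5  ⟶  SSII  (L5)  txn=∅  M[L5]=70
step 15: P3: store L6 := 22  ⟶  IIIM  (L6)  txn=BusRdX+Flush  M[L6]=19
step 16: P2: store L3 := 39  ⟶  IIMI  (L3)  txn=BusRdX  M[L3]=10
step 17: P3: load  L4  ⟶  SIOS  (L4)  txn=∅  M[L4]=20
step 18: P0: store L4 := 99  ⟶  MIII  (L4)  txn=BusUpgr+Flush  M[L4]=65
step 19: P2: store L0 := 59  ⟶  IIMI  (L0)  txn=BusRdX  M[L0]=60
step 20: P2: load  L5  ⟶  SSSI  (L5)  txn=BusRd  M[L5]=70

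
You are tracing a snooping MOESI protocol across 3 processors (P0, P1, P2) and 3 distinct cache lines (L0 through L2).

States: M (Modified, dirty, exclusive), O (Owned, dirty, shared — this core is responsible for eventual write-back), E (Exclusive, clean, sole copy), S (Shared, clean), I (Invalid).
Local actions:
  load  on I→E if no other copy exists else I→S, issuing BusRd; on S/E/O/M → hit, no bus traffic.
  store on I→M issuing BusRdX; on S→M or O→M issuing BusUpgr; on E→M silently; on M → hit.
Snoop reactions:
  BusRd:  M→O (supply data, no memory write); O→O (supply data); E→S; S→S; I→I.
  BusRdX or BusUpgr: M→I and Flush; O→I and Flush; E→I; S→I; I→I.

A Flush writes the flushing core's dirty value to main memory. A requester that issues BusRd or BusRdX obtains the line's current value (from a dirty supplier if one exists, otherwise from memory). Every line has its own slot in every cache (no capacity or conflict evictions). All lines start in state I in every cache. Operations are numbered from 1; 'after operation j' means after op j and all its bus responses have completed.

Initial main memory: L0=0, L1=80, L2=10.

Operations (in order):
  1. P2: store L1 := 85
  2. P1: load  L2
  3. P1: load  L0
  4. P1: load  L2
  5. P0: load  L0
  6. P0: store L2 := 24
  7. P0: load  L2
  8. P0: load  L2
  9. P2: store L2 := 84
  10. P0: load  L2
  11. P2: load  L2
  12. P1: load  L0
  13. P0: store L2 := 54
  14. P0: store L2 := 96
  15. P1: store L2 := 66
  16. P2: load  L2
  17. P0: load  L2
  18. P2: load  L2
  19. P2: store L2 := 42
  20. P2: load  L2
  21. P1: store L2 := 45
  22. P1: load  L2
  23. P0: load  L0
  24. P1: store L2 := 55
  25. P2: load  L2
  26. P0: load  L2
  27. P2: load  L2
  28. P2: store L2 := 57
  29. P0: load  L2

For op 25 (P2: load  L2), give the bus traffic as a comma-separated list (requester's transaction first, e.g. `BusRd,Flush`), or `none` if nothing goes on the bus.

1. P2: store L1 := 85  bus=[BusRdX]  L1: P0=I P1=I P2=M  mem[L1]=80
2. P1: load  L2  bus=[BusRd]  L2: P0=I P1=E P2=I  mem[L2]=10
3. P1: load  L0  bus=[BusRd]  L0: P0=I P1=E P2=I  mem[L0]=0
4. P1: load  L2  bus=[-]  L2: P0=I P1=E P2=I  mem[L2]=10
5. P0: load  L0  bus=[BusRd]  L0: P0=S P1=S P2=I  mem[L0]=0
6. P0: store L2 := 24  bus=[BusRdX]  L2: P0=M P1=I P2=I  mem[L2]=10
7. P0: load  L2  bus=[-]  L2: P0=M P1=I P2=I  mem[L2]=10
8. P0: load  L2  bus=[-]  L2: P0=M P1=I P2=I  mem[L2]=10
9. P2: store L2 := 84  bus=[BusRdX,Flush]  L2: P0=I P1=I P2=M  mem[L2]=24
10. P0: load  L2  bus=[BusRd]  L2: P0=S P1=I P2=O  mem[L2]=24
11. P2: load  L2  bus=[-]  L2: P0=S P1=I P2=O  mem[L2]=24
12. P1: load  L0  bus=[-]  L0: P0=S P1=S P2=I  mem[L0]=0
13. P0: store L2 := 54  bus=[BusUpgr,Flush]  L2: P0=M P1=I P2=I  mem[L2]=84
14. P0: store L2 := 96  bus=[-]  L2: P0=M P1=I P2=I  mem[L2]=84
15. P1: store L2 := 66  bus=[BusRdX,Flush]  L2: P0=I P1=M P2=I  mem[L2]=96
16. P2: load  L2  bus=[BusRd]  L2: P0=I P1=O P2=S  mem[L2]=96
17. P0: load  L2  bus=[BusRd]  L2: P0=S P1=O P2=S  mem[L2]=96
18. P2: load  L2  bus=[-]  L2: P0=S P1=O P2=S  mem[L2]=96
19. P2: store L2 := 42  bus=[BusUpgr,Flush]  L2: P0=I P1=I P2=M  mem[L2]=66
20. P2: load  L2  bus=[-]  L2: P0=I P1=I P2=M  mem[L2]=66
21. P1: store L2 := 45  bus=[BusRdX,Flush]  L2: P0=I P1=M P2=I  mem[L2]=42
22. P1: load  L2  bus=[-]  L2: P0=I P1=M P2=I  mem[L2]=42
23. P0: load  L0  bus=[-]  L0: P0=S P1=S P2=I  mem[L0]=0
24. P1: store L2 := 55  bus=[-]  L2: P0=I P1=M P2=I  mem[L2]=42
25. P2: load  L2  bus=[BusRd]  L2: P0=I P1=O P2=S  mem[L2]=42
26. P0: load  L2  bus=[BusRd]  L2: P0=S P1=O P2=S  mem[L2]=42
27. P2: load  L2  bus=[-]  L2: P0=S P1=O P2=S  mem[L2]=42
28. P2: store L2 := 57  bus=[BusUpgr,Flush]  L2: P0=I P1=I P2=M  mem[L2]=55
29. P0: load  L2  bus=[BusRd]  L2: P0=S P1=I P2=O  mem[L2]=55

bus = BusRd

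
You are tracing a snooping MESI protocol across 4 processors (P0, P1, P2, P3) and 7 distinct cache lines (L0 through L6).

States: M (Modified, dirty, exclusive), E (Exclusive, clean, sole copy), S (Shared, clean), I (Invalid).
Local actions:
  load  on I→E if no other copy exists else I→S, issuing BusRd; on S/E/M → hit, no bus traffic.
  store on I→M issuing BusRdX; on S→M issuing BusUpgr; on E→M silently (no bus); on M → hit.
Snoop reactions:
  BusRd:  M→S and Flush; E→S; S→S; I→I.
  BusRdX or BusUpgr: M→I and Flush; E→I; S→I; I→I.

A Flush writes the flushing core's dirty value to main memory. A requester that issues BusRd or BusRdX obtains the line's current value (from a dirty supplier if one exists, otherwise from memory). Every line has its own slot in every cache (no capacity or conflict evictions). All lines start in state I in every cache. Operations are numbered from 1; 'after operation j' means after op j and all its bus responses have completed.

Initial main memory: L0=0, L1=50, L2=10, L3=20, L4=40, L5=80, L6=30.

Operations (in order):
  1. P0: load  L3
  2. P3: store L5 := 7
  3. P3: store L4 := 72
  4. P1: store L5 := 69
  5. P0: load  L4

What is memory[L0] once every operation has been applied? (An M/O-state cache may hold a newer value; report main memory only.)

memory[L0] = 0

[1] P0: load  L3 | P0:E(20), P1:I, P2:I, P3:I | bus: BusRd
[2] P3: store L5 := 7 | P0:I, P1:I, P2:I, P3:M(7) | bus: BusRdX
[3] P3: store L4 := 72 | P0:I, P1:I, P2:I, P3:M(72) | bus: BusRdX
[4] P1: store L5 := 69 | P0:I, P1:M(69), P2:I, P3:I | bus: BusRdX,Flush
[5] P0: load  L4 | P0:S(72), P1:I, P2:I, P3:S(72) | bus: BusRd,Flush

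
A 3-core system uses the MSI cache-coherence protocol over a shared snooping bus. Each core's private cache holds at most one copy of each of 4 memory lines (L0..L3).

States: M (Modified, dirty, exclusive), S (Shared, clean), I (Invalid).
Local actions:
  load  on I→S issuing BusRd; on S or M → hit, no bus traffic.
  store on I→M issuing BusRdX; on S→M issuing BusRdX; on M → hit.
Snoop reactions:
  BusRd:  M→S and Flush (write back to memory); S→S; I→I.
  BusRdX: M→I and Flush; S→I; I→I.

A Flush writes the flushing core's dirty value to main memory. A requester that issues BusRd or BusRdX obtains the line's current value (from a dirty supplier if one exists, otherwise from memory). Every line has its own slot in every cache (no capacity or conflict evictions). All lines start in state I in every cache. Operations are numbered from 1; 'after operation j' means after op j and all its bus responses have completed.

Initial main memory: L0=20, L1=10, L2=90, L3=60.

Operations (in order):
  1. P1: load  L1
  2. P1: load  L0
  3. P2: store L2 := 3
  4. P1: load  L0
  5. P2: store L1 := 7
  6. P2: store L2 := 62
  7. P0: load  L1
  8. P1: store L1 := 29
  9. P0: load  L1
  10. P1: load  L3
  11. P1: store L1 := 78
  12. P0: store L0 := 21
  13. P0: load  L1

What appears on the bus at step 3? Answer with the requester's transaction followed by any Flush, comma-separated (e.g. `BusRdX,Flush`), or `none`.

bus = BusRdX

1. P1: load  L1  bus=[BusRd]  L1: P0=I P1=S P2=I  mem[L1]=10
2. P1: load  L0  bus=[BusRd]  L0: P0=I P1=S P2=I  mem[L0]=20
3. P2: store L2 := 3  bus=[BusRdX]  L2: P0=I P1=I P2=M  mem[L2]=90
4. P1: load  L0  bus=[-]  L0: P0=I P1=S P2=I  mem[L0]=20
5. P2: store L1 := 7  bus=[BusRdX]  L1: P0=I P1=I P2=M  mem[L1]=10
6. P2: store L2 := 62  bus=[-]  L2: P0=I P1=I P2=M  mem[L2]=90
7. P0: load  L1  bus=[BusRd,Flush]  L1: P0=S P1=I P2=S  mem[L1]=7
8. P1: store L1 := 29  bus=[BusRdX]  L1: P0=I P1=M P2=I  mem[L1]=7
9. P0: load  L1  bus=[BusRd,Flush]  L1: P0=S P1=S P2=I  mem[L1]=29
10. P1: load  L3  bus=[BusRd]  L3: P0=I P1=S P2=I  mem[L3]=60
11. P1: store L1 := 78  bus=[BusRdX]  L1: P0=I P1=M P2=I  mem[L1]=29
12. P0: store L0 := 21  bus=[BusRdX]  L0: P0=M P1=I P2=I  mem[L0]=20
13. P0: load  L1  bus=[BusRd,Flush]  L1: P0=S P1=S P2=I  mem[L1]=78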